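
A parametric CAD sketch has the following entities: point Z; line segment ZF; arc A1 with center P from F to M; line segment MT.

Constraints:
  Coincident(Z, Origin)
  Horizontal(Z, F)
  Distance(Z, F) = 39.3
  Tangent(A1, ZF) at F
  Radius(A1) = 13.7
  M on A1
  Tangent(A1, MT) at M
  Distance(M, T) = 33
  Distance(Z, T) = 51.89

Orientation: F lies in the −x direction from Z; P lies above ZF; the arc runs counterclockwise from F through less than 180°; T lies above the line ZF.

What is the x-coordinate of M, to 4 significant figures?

-25.62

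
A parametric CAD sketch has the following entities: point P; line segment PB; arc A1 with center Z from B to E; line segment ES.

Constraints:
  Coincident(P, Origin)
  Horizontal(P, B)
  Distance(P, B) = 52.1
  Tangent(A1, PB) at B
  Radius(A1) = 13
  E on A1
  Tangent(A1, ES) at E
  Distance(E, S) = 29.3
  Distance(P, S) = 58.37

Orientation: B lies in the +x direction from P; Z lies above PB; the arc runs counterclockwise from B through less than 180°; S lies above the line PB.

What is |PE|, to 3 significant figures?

65.1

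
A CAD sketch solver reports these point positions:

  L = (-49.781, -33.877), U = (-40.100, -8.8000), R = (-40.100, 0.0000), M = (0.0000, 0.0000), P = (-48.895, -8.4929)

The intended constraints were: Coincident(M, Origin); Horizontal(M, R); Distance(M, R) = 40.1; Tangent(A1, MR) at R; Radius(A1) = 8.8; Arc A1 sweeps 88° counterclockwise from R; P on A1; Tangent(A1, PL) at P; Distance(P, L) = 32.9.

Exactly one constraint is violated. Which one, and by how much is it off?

Distance(P, L) = 32.9 — off by 7.50.

M = (0.00, 0.00) ✓; M.y = 0.00, R.y = 0.00 ✓; |MR| = 40.10 ✓; ∠(UR, RM) = 90.00° ✓; |UR| = 8.800 ✓; bearing(U→P) − bearing(U→R) = 88.00° ✓; |UP| = 8.800 ✓; ∠(UP, PL) = 90.00° ✓; |PL| = 25.40 ✗.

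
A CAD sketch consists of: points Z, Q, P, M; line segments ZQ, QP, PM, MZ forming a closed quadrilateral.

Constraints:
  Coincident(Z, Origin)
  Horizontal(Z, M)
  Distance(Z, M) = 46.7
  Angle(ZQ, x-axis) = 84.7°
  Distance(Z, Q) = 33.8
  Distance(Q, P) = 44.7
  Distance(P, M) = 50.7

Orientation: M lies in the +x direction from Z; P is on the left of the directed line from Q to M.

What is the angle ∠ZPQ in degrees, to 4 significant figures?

26.37°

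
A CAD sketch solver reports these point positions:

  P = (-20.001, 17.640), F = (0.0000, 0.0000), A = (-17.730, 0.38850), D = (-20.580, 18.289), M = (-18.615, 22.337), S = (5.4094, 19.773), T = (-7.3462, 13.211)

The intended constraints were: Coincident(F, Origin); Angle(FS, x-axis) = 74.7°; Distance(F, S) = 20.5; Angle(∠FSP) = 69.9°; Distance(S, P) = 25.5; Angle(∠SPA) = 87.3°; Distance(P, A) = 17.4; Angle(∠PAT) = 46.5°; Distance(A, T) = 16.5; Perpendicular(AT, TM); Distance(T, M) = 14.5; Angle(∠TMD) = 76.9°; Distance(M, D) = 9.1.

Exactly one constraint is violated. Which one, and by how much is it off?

Distance(M, D) = 9.1 — off by 4.60.

F = (0.00, 0.00) ✓; FS at 74.70° ✓; |FS| = 20.50 ✓; ∠FSP = 69.90° ✓; |SP| = 25.50 ✓; ∠SPA = 87.30° ✓; |PA| = 17.40 ✓; ∠PAT = 46.50° ✓; |AT| = 16.50 ✓; ∠(AT, TM) = 90.00° ✓; |TM| = 14.50 ✓; ∠TMD = 76.89° ✓; |MD| = 4.500 ✗.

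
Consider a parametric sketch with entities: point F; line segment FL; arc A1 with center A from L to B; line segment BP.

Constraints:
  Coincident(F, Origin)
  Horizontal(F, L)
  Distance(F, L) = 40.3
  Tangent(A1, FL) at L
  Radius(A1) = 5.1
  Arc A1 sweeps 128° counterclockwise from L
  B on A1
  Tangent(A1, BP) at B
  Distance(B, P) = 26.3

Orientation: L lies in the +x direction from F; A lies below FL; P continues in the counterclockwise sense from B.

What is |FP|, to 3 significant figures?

59.9

On A1, L sits at bearing 90° from A; a 128° counterclockwise sweep puts B at bearing 218°, so B = A + 5.1·(cos 218°, sin 218°) = (36.3, -8.24). A1 meets BP tangentially, so AB is at right angles to BP, so BP runs along (−sin 218°, cos 218°); with |BP| = 26.3, P = (52.5, -29.0). Then |FP| = |P − F| = 59.9.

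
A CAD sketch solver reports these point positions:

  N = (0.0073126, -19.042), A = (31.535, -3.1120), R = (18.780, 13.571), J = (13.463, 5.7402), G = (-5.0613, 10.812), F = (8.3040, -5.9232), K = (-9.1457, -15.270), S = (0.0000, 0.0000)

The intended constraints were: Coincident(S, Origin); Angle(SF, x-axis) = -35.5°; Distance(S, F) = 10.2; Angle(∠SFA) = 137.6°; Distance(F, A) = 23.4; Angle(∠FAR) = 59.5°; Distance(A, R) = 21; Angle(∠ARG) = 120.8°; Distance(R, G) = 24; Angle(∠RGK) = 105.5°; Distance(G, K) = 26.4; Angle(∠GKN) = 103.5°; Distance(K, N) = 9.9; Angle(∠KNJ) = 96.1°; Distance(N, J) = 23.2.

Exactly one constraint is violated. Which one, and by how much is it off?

Distance(N, J) = 23.2 — off by 5.00.

S = (0.00, 0.00) ✓; SF at -35.50° ✓; |SF| = 10.20 ✓; ∠SFA = 137.6° ✓; |FA| = 23.40 ✓; ∠FAR = 59.50° ✓; |AR| = 21.00 ✓; ∠ARG = 120.8° ✓; |RG| = 24.00 ✓; ∠RGK = 105.5° ✓; |GK| = 26.40 ✓; ∠GKN = 103.5° ✓; |KN| = 9.900 ✓; ∠KNJ = 96.10° ✓; |NJ| = 28.20 ✗.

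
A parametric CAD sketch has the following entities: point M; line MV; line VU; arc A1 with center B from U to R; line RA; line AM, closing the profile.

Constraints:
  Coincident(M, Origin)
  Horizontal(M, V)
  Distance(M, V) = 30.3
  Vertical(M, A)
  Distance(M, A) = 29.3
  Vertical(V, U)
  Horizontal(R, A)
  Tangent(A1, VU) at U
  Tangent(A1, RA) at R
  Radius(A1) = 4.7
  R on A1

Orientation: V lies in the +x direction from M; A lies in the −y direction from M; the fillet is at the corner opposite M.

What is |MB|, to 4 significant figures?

35.50

M is at the origin; M and V share the same y with |MV| = 30.3 and V on the +x side, so V = (30.30, 0.000). MA is vertical with |MA| = 29.3 and A on the −y side, so A = (0.000, -29.30). The virtual corner opposite M is at (30.30, -29.30). Since A1 is tangent to VU there, BU ⟂ VU and tangency of A1 to RA means the radius BR is perpendicular to RA, with radius 4.7, so the center B sits 4.7 in from both sides at B = (25.60, -24.60). Then |MB| = |B − M| = 35.50.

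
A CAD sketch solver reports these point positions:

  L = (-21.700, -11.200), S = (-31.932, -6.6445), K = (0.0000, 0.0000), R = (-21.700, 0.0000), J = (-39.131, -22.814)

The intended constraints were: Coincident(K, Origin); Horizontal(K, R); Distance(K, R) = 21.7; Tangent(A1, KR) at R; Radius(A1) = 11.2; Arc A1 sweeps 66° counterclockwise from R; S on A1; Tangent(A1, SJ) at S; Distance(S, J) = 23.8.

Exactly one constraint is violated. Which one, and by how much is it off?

Distance(S, J) = 23.8 — off by 6.10.

K = (0.00, 0.00) ✓; K.y = 0.00, R.y = 0.00 ✓; |KR| = 21.70 ✓; ∠(LR, RK) = 90.00° ✓; |LR| = 11.20 ✓; bearing(L→S) − bearing(L→R) = 66.00° ✓; |LS| = 11.20 ✓; ∠(LS, SJ) = 90.00° ✓; |SJ| = 17.70 ✗.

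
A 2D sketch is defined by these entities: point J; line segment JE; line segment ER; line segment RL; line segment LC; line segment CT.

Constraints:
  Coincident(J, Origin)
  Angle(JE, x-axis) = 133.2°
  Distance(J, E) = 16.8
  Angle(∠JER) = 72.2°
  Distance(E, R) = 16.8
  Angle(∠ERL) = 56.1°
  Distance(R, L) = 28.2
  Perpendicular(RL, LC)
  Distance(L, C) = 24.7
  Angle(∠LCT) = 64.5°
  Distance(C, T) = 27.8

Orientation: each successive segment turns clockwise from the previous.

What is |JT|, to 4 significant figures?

20.53

J is at the origin; JE runs at 133.2° with length 16.8, so E = (-11.50, 12.25). ∠JER = 72.2° gives ER at 25.40° from the x-axis; with |ER| = 16.8, R = (3.676, 19.45). ∠ERL = 56.1° gives RL at -98.50° from the x-axis; with |RL| = 28.2, L = (-0.4926, -8.437). RL ⟂ LC, so LC runs at 171.5°; with |LC| = 24.7, C = (-24.92, -4.787). ∠LCT = 64.5° gives CT at 56.00° from the x-axis; with |CT| = 27.8, T = (-9.376, 18.26). Then |JT| = |T − J| = 20.53.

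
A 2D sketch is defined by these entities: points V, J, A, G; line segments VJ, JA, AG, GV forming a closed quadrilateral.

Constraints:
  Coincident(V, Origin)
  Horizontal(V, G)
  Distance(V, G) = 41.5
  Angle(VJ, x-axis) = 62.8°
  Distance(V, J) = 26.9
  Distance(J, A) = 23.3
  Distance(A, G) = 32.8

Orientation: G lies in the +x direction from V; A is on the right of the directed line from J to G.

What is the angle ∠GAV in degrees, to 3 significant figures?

173°

Checks: VJ at 62.80° ✓; |JA| = 23.30 ✓; |AG| = 32.80 ✓.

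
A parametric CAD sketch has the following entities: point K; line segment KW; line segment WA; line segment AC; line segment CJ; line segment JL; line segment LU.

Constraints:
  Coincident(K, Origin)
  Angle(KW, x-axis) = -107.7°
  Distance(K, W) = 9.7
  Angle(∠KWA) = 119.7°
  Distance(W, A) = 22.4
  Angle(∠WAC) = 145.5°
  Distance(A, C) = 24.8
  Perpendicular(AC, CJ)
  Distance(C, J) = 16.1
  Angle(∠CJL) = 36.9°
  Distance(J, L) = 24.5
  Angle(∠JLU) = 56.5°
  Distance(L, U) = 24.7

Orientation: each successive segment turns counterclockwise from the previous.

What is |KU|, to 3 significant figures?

59.1

K is at the origin; KW runs at -107.7° with length 9.7, so W = (-2.95, -9.24). ∠KWA = 119.7° gives WA at -47.4° from the x-axis; with |WA| = 22.4, A = (12.2, -25.7). ∠WAC = 145.5° gives AC at -12.9° from the x-axis; with |AC| = 24.8, C = (36.4, -31.3). AC ⟂ CJ, so CJ runs at 77.1°; with |CJ| = 16.1, J = (40.0, -15.6). ∠CJL = 36.9° gives JL at -140° from the x-axis; with |JL| = 24.5, L = (21.3, -31.4). ∠JLU = 56.5° gives LU at -16.3° from the x-axis; with |LU| = 24.7, U = (45.0, -38.3). Then |KU| = |U − K| = 59.1.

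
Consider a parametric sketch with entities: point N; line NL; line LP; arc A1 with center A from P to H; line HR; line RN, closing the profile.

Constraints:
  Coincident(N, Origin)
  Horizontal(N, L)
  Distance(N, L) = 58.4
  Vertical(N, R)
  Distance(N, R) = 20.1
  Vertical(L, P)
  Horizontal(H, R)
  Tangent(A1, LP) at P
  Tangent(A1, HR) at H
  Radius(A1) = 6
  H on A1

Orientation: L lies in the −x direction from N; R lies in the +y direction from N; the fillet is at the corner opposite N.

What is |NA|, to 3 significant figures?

54.3

N is at the origin; N and L share the same y with |NL| = 58.4 and L on the −x side, so L = (-58.4, 0.00). N and R share the same x with |NR| = 20.1 and R on the +y side, so R = (0.00, 20.1). The virtual corner opposite N is at (-58.4, 20.1). A1 meets LP tangentially, so AP is at right angles to LP and since A1 is tangent to HR there, AH ⟂ HR, with radius 6.0, so the center A sits 6.0 in from both sides at A = (-52.4, 14.1). Then |NA| = |A − N| = 54.3.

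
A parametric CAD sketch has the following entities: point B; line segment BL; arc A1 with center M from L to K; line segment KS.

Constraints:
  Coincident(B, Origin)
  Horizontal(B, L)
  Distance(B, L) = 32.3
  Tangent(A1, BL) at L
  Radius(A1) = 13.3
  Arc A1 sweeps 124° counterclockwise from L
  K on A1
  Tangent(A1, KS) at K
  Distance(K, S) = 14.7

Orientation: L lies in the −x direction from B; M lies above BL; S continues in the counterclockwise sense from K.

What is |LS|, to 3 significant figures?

33.0

On A1, L sits at bearing -90° from M; a 124° counterclockwise sweep puts K at bearing 34°, so K = M + 13.3·(cos 34°, sin 34°) = (-21.3, 20.7). Since A1 is tangent to KS there, MK ⟂ KS, so KS runs along (−sin 34°, cos 34°); with |KS| = 14.7, S = (-29.5, 32.9). Then |LS| = |S − L| = 33.0.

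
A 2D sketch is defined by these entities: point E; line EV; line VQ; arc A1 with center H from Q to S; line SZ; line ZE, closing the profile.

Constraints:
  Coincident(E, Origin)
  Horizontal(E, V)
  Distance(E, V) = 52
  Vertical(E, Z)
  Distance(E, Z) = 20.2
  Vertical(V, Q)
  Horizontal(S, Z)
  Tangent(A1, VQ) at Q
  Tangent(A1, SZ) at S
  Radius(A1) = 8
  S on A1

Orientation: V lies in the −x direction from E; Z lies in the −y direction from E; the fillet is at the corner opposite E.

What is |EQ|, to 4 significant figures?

53.41

The virtual corner opposite E is at (-52.00, -20.20). A1 meets VQ tangentially, so HQ is at right angles to VQ and since A1 is tangent to SZ there, HS ⟂ SZ, with radius 8.0, so the center H sits 8.0 in from both sides at H = (-44.00, -12.20). That places the tangent points at Q = (-52.00, -12.20) on VQ and S = (-44.00, -20.20) on SZ. Then |EQ| = |Q − E| = 53.41.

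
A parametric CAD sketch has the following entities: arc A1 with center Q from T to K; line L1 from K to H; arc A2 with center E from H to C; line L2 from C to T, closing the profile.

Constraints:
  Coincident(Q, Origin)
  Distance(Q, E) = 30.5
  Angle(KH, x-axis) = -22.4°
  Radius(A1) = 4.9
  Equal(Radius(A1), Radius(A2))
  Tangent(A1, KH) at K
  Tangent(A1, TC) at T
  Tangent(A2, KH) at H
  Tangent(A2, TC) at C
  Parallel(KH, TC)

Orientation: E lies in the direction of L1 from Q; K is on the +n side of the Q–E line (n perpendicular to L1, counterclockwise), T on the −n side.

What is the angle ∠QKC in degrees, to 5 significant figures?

72.187°

The slot axis is L1's direction at -22.4°, so u = (cos -22.4°, sin -22.4°) = (0.92455, -0.38107) and n = (−sin -22.4°, cos -22.4°) = (0.38107, 0.92455). Q is at the origin and E lies 30.5 along u from Q, so E = 30.5·u = (28.199, -11.623). Tangency of A1 to both parallel lines with radius 4.9 puts K and T at Q ± 4.9·n: K = (1.8672, 4.5303), T = (-1.8672, -4.5303). Equal radii place H and C the same way about E: H = E + 4.9·n = (30.066, -7.0924), C = E − 4.9·n = (26.331, -16.153). Then cos ∠QKC = KQ·KC / (|KQ||KC|), giving 72.187°.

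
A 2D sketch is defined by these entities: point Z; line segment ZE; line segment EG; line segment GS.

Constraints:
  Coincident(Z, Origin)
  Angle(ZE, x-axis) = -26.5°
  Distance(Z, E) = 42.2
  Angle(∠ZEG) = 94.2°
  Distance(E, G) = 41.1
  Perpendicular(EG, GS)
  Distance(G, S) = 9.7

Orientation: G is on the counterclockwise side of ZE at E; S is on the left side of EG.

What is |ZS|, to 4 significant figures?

54.79

Z is at the origin; ZE runs at -26.5° with length 42.2, so E = 42.2·(cos -26.5°, sin -26.5°) = (37.77, -18.83). ∠ZEG = 94.2°, so EG runs at -26.5° + (180° − 94.2°) = 59.30° from the x-axis; with |EG| = 41.1, G = E + 41.1·(cos 59.30°, sin 59.30°) = (58.75, 16.51). The perpendicularity gives GS at right angles to EG; with |GS| = 9.7 on the left of EG, S = G + 9.7·(-0.8599, 0.5105) = (50.41, 21.46). Then |ZS| = |S − Z| = 54.79.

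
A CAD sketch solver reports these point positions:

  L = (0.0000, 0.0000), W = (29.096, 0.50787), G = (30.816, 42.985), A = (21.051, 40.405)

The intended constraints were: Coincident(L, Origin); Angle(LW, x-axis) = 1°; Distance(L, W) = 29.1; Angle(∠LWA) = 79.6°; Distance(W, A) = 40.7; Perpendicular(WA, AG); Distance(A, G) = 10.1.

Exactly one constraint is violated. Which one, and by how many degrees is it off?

Perpendicular(WA, AG) — off by 3.40°.

L = (0.00, 0.00) ✓; LW at 1.000° ✓; |LW| = 29.10 ✓; ∠LWA = 79.60° ✓; |WA| = 40.70 ✓; ∠(WA, AG) = 86.60° ✗; |AG| = 10.10 ✓.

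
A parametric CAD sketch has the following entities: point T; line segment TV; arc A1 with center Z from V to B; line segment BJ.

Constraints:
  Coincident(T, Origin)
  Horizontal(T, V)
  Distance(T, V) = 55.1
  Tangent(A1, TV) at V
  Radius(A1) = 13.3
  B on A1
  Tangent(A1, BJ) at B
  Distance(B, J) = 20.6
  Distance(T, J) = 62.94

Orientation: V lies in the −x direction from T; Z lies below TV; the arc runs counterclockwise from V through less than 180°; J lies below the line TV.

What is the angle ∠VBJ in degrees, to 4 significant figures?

113.3°

T is at the origin; T and V share the same y with |TV| = 55.1 and V on the −x side, so V = (-55.10, 0.000). The tangent condition forces ZV to be normal to TV, so Z = V + (0, -13.3) = (-55.10, -13.30). Since ZB ⟂ BJ (tangency), |ZJ| = √(13.3² + 20.6²) = 24.52 regardless of where B sits on A1. So J lies on both circle(T, 62.94) and circle(Z, 24.52); the below-TV intersection is J = (-50.62, -37.41). B is the foot of the tangent from J: B = (-64.77, -22.43).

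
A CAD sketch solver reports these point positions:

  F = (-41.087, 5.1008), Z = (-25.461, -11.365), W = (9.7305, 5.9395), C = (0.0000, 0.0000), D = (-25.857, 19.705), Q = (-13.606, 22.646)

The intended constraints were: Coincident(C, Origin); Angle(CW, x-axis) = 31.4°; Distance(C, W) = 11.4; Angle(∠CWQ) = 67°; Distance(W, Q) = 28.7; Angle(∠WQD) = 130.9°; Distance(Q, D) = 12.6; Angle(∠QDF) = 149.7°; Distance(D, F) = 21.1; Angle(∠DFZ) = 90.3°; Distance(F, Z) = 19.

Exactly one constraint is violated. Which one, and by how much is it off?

Distance(F, Z) = 19 — off by 3.70.

C = (0.00, 0.00) ✓; CW at 31.40° ✓; |CW| = 11.40 ✓; ∠CWQ = 67.00° ✓; |WQ| = 28.70 ✓; ∠WQD = 130.9° ✓; |QD| = 12.60 ✓; ∠QDF = 149.7° ✓; |DF| = 21.10 ✓; ∠DFZ = 90.30° ✓; |FZ| = 22.70 ✗.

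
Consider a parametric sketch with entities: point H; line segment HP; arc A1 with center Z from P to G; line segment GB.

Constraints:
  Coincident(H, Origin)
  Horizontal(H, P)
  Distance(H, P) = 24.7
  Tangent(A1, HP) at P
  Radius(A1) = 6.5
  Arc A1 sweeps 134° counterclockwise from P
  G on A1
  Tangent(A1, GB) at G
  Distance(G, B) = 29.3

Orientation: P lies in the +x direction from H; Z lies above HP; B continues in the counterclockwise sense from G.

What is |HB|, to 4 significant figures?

33.34

H is at the origin; HP is horizontal with |HP| = 24.7 and P on the +x side, so P = (24.70, 0.000). Since A1 is tangent to HP there, ZP ⟂ HP, so Z = P + (0, 6.5) = (24.70, 6.500). On A1, P sits at bearing -90° from Z; a 134° counterclockwise sweep puts G at bearing 44°, so G = Z + 6.5·(cos 44°, sin 44°) = (29.38, 11.02). Tangency of A1 to GB means the radius ZG is perpendicular to GB, so GB runs along (−sin 44°, cos 44°); with |GB| = 29.3, B = (9.022, 32.09). Then |HB| = |B − H| = 33.34.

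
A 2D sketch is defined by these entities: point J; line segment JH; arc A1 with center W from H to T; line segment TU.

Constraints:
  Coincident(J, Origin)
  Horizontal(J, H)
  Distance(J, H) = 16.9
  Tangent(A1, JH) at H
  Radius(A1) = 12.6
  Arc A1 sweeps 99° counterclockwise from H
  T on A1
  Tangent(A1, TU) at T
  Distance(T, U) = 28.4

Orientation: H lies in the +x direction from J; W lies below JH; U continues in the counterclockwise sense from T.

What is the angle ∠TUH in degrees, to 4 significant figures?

19.63°

J is at the origin; JH is horizontal with |JH| = 16.9 and H on the +x side, so H = (16.90, 0.000). A1 meets JH tangentially, so WH is at right angles to JH, so W = H + (0, -12.6) = (16.90, -12.60). On A1, H sits at bearing 90° from W; a 99° counterclockwise sweep puts T at bearing 189°, so T = W + 12.6·(cos 189°, sin 189°) = (4.455, -14.57). A1 meets TU tangentially, so WT is at right angles to TU, so TU runs along (−sin 189°, cos 189°); with |TU| = 28.4, U = (8.898, -42.62). Then cos ∠TUH = UT·UH / (|UT||UH|), giving 19.63°.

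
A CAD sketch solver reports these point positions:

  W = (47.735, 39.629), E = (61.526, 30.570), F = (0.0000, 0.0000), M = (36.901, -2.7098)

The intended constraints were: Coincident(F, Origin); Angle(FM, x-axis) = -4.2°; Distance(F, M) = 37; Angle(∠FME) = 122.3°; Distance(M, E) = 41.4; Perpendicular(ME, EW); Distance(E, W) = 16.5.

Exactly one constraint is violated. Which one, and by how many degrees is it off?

Perpendicular(ME, EW) — off by 3.20°.

F = (0.00, 0.00) ✓; FM at -4.200° ✓; |FM| = 37.00 ✓; ∠FME = 122.3° ✓; |ME| = 41.40 ✓; ∠(ME, EW) = 93.20° ✗; |EW| = 16.50 ✓.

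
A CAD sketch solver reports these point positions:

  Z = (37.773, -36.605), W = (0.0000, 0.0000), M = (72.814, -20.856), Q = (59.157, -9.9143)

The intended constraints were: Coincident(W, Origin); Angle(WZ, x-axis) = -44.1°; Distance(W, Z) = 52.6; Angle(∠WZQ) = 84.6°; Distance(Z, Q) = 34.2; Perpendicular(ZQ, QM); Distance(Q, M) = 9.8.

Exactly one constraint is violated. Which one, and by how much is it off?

Distance(Q, M) = 9.8 — off by 7.70.

W = (0.00, 0.00) ✓; WZ at -44.10° ✓; |WZ| = 52.60 ✓; ∠WZQ = 84.60° ✓; |ZQ| = 34.20 ✓; ∠(ZQ, QM) = 90.00° ✓; |QM| = 17.50 ✗.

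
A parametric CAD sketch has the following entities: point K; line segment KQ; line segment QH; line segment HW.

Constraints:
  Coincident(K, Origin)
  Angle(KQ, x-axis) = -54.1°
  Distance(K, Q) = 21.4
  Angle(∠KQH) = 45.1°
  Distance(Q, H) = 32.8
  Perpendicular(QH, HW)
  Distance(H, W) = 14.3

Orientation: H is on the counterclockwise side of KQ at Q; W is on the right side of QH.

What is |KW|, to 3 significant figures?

34.4

K is at the origin; KQ runs at -54.1° with length 21.4, so Q = 21.4·(cos -54.1°, sin -54.1°) = (12.5, -17.3). ∠KQH = 45.1°, so QH runs at -54.1° + (180° − 45.1°) = 80.8° from the x-axis; with |QH| = 32.8, H = Q + 32.8·(cos 80.8°, sin 80.8°) = (17.8, 15.0). QH is perpendicular to HW; with |HW| = 14.3 on the right of QH, W = H + 14.3·(0.987, -0.160) = (31.9, 12.8). Then |KW| = |W − K| = 34.4.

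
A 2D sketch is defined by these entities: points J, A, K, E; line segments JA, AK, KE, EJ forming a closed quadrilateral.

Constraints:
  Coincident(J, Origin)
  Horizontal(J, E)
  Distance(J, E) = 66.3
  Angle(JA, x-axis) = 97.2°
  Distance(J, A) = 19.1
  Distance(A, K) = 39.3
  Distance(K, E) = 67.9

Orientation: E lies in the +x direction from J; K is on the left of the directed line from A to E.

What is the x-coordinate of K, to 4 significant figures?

20.97

J is at the origin; J and E share the same y with |JE| = 66.3 and E in +x, so E = (66.3, 0). JA runs at 97.2° with |JA| = 19.1, so A = (-2.394, 18.95). K is determined by |AK| = 39.3 and |KE| = 67.9 together: it lies at the intersection of circle(A, 39.3) and circle(E, 67.9). With |AE| = 71.26, the foot of the radical line on AE is 14.12 from A and the perpendicular offset is √(39.3² − 14.12²) = 36.68. Taking the left-of-AE solution: K = (20.97, 50.55).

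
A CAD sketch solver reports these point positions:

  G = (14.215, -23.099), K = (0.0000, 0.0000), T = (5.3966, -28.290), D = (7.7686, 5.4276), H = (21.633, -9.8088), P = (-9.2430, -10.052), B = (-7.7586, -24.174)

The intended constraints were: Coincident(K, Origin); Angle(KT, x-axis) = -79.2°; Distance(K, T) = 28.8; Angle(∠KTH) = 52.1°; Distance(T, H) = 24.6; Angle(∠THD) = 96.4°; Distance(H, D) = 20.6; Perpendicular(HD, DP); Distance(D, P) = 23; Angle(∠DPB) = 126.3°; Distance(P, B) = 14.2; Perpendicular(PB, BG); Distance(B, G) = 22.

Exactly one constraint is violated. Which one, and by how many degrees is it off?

Perpendicular(PB, BG) — off by 3.20°.

K = (0.00, 0.00) ✓; KT at -79.20° ✓; |KT| = 28.80 ✓; ∠KTH = 52.10° ✓; |TH| = 24.60 ✓; ∠THD = 96.40° ✓; |HD| = 20.60 ✓; ∠(HD, DP) = 90.00° ✓; |DP| = 23.00 ✓; ∠DPB = 126.3° ✓; |PB| = 14.20 ✓; ∠(PB, BG) = 86.80° ✗; |BG| = 22.00 ✓.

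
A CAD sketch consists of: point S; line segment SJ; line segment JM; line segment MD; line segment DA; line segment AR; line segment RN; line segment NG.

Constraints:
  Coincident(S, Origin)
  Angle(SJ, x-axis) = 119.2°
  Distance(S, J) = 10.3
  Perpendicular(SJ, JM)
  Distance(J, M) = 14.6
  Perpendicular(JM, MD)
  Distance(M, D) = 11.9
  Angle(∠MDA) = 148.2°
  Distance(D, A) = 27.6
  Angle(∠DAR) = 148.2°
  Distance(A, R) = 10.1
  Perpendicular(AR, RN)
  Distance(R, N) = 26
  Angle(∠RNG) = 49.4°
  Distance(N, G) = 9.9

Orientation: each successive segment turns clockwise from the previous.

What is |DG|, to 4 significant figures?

26.52

AR ⟂ RN, so RN runs at 145.6°; with |RN| = 26.0, N = (-14.89, -15.49). ∠RNG = 49.4° gives NG at 15.00° from the x-axis; with |NG| = 9.9, G = (-5.323, -12.93). Then |DG| = |G − D| = 26.52.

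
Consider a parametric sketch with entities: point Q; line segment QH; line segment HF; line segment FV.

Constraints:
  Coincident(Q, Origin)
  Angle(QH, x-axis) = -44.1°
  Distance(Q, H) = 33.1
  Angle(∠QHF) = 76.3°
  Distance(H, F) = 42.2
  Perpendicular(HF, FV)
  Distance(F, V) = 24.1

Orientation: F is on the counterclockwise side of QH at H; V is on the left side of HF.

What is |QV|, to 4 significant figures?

35.29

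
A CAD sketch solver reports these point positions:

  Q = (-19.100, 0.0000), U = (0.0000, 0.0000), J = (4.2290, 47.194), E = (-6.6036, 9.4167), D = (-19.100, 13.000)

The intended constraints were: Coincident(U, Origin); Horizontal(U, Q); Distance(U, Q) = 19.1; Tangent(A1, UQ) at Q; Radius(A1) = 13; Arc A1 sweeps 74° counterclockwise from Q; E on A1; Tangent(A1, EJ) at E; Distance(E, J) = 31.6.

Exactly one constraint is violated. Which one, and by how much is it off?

Distance(E, J) = 31.6 — off by 7.70.

U = (0.00, 0.00) ✓; U.y = 0.00, Q.y = 0.00 ✓; |UQ| = 19.10 ✓; ∠(DQ, QU) = 90.00° ✓; |DQ| = 13.00 ✓; bearing(D→E) − bearing(D→Q) = 74.00° ✓; |DE| = 13.00 ✓; ∠(DE, EJ) = 90.00° ✓; |EJ| = 39.30 ✗.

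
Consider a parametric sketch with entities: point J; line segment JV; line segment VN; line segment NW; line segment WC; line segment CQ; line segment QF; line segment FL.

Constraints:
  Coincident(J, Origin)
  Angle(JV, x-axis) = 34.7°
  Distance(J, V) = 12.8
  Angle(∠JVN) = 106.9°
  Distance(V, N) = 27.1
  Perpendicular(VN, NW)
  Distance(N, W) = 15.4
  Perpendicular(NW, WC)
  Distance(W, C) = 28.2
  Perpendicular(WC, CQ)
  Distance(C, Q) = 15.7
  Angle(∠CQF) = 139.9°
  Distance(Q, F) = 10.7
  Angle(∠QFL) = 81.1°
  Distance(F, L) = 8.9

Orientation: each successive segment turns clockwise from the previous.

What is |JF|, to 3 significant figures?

22.8

J is at the origin; JV runs at 34.7° with length 12.8, so V = (10.5, 7.29). ∠JVN = 106.9° gives VN at -38.4° from the x-axis; with |VN| = 27.1, N = (31.8, -9.55). VN is perpendicular to NW, so NW runs at -128°; with |NW| = 15.4, W = (22.2, -21.6). NW ⟂ WC, so WC runs at 142°; with |WC| = 28.2, C = (0.0957, -4.10). The perpendicularity gives CQ at right angles to WC, so CQ runs at 51.6°; with |CQ| = 15.7, Q = (9.85, 8.21). ∠CQF = 139.9° gives QF at 11.5° from the x-axis; with |QF| = 10.7, F = (20.3, 10.3). Then |JF| = |F − J| = 22.8.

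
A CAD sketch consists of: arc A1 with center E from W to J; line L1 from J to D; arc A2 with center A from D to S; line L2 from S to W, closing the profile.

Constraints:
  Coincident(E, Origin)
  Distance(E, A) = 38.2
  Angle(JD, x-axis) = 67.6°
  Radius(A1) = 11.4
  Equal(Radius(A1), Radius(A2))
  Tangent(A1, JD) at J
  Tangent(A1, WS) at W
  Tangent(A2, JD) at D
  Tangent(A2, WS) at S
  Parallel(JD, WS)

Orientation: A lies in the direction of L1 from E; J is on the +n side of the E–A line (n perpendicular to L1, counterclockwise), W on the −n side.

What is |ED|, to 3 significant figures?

39.9

The slot axis is L1's direction at 67.6°, so u = (cos 67.6°, sin 67.6°) = (0.381, 0.925) and n = (−sin 67.6°, cos 67.6°) = (-0.925, 0.381). E is at the origin and A lies 38.2 along u from E, so A = 38.2·u = (14.6, 35.3). Tangency of A1 to both parallel lines with radius 11.4 puts J and W at E ± 11.4·n: J = (-10.5, 4.34), W = (10.5, -4.34). Equal radii place D and S the same way about A: D = A + 11.4·n = (4.02, 39.7), S = A − 11.4·n = (25.1, 31.0). Then |ED| = |D − E| = 39.9.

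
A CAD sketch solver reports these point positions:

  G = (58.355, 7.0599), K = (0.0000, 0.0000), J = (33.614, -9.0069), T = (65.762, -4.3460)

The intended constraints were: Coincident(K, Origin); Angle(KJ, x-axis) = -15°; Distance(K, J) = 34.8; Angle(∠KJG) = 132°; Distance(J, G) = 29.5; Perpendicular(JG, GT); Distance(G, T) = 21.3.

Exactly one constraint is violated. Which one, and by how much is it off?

Distance(G, T) = 21.3 — off by 7.70.

K = (0.00, 0.00) ✓; KJ at -15.00° ✓; |KJ| = 34.80 ✓; ∠KJG = 132.0° ✓; |JG| = 29.50 ✓; ∠(JG, GT) = 90.00° ✓; |GT| = 13.60 ✗.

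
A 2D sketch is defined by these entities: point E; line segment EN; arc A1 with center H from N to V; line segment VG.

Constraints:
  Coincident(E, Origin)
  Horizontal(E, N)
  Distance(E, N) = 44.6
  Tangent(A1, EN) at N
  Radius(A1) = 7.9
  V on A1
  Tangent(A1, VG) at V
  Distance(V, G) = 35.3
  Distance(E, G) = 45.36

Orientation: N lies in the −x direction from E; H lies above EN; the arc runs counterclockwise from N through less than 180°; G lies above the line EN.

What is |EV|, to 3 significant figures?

37.6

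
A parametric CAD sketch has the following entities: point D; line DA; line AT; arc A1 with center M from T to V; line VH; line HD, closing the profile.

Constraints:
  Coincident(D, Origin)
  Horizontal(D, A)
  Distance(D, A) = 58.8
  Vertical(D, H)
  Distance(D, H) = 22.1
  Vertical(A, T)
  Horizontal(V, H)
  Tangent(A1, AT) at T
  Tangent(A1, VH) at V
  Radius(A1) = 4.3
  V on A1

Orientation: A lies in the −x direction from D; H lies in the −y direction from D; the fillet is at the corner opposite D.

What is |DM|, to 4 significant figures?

57.33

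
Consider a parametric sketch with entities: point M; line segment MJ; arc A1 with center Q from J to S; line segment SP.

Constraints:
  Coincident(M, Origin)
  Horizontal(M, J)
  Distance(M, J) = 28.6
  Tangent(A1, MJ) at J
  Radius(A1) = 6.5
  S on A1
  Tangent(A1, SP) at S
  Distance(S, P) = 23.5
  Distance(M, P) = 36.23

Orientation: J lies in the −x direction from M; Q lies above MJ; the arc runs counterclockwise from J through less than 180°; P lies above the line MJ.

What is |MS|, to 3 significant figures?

22.9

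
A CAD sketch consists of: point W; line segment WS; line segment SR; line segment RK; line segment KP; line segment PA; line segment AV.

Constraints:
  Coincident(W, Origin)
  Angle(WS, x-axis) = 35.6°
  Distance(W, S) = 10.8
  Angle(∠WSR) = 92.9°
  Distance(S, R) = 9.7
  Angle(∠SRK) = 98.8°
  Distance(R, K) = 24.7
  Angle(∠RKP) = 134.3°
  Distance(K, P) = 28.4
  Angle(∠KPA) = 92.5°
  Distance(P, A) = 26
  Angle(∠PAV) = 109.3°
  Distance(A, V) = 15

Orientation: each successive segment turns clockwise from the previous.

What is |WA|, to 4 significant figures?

32.68

∠RKP = 134.3° gives KP at -178.4° from the x-axis; with |KP| = 28.4, P = (-30.32, -20.25). ∠KPA = 92.5° gives PA at 94.10° from the x-axis; with |PA| = 26.0, A = (-32.18, 5.684). Then |WA| = |A − W| = 32.68.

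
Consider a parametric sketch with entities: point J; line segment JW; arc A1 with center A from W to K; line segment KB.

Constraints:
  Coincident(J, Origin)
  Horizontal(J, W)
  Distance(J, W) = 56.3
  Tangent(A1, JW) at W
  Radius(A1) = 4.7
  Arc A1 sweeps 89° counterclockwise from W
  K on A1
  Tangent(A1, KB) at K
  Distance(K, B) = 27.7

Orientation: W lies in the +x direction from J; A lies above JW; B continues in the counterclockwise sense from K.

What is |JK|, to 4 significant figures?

61.17

J is at the origin; JW is horizontal with |JW| = 56.3 and W on the +x side, so W = (56.30, 0.000). A1 meets JW tangentially, so AW is at right angles to JW, so A = W + (0, 4.7) = (56.30, 4.700). On A1, W sits at bearing -90° from A; an 89° counterclockwise sweep puts K at bearing -1°, so K = A + 4.7·(cos -1°, sin -1°) = (61.00, 4.618). Then |JK| = |K − J| = 61.17.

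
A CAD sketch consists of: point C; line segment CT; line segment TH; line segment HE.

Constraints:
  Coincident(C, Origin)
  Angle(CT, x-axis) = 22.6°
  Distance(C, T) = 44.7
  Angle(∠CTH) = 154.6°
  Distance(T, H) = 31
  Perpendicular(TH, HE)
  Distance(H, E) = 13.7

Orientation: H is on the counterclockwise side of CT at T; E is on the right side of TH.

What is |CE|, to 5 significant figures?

78.585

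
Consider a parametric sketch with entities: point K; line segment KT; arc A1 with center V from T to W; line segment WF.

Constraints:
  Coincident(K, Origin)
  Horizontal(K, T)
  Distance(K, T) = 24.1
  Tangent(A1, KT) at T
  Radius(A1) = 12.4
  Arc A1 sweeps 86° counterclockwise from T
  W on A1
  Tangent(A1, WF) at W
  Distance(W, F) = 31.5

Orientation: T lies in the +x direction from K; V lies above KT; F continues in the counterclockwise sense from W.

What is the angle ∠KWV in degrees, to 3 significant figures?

21.6°

Since A1 is tangent to KT there, VT ⟂ KT, so V = T + (0, 12.4) = (24.1, 12.4). On A1, T sits at bearing -90° from V; an 86° counterclockwise sweep puts W at bearing -4°, so W = V + 12.4·(cos -4°, sin -4°) = (36.5, 11.5). Then cos ∠KWV = WK·WV / (|WK||WV|), giving 21.6°.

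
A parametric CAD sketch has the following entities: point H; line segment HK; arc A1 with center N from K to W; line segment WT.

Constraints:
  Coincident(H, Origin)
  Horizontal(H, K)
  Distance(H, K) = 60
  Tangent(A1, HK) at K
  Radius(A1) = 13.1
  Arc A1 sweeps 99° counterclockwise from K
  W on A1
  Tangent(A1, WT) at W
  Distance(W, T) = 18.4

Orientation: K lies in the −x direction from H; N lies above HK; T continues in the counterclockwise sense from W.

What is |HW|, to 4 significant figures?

49.44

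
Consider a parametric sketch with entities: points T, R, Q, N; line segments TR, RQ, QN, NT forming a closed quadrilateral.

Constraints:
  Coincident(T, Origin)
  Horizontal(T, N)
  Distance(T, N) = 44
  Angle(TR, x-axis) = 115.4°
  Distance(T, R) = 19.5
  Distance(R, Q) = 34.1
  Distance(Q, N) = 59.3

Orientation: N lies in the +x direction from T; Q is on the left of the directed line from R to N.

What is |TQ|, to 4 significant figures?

48.08

Checks: |RQ| = 34.10 ✓; |QN| = 59.30 ✓.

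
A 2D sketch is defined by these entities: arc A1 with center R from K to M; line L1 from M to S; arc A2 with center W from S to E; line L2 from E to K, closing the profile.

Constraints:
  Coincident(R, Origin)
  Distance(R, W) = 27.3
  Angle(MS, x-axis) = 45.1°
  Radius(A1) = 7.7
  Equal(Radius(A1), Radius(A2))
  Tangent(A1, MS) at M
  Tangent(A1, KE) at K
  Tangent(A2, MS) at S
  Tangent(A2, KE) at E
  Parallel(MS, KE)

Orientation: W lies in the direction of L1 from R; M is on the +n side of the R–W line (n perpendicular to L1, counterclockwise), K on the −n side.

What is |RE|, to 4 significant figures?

28.37

The slot axis is L1's direction at 45.1°, so u = (cos 45.1°, sin 45.1°) = (0.7059, 0.7083) and n = (−sin 45.1°, cos 45.1°) = (-0.7083, 0.7059). R is at the origin and W lies 27.3 along u from R, so W = 27.3·u = (19.27, 19.34). Tangency of A1 to both parallel lines with radius 7.7 puts M and K at R ± 7.7·n: M = (-5.454, 5.435), K = (5.454, -5.435). Equal radii place S and E the same way about W: S = W + 7.7·n = (13.82, 24.77), E = W − 7.7·n = (24.72, 13.90). Then |RE| = |E − R| = 28.37.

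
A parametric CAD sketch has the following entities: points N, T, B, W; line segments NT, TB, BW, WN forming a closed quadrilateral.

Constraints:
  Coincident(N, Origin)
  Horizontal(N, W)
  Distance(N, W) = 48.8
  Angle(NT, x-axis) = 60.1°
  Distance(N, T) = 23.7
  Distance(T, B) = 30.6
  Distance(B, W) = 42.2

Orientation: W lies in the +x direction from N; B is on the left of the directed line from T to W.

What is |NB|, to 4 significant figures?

53.44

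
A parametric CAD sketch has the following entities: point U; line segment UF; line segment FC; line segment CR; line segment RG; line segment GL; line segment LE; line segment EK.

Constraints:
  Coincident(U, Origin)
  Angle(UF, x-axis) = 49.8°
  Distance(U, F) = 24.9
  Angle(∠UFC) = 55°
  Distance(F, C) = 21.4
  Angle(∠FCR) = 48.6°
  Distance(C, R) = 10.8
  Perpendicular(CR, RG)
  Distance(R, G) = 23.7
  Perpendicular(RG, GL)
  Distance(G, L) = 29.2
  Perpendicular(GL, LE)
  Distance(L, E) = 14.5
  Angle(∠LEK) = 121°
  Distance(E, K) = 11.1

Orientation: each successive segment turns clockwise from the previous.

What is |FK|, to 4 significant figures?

26.24

The perpendicularity gives LE at right angles to GL, so LE runs at -116.6°; with |LE| = 14.5, E = (42.11, -1.684). ∠LEK = 121.0° gives EK at -175.6° from the x-axis; with |EK| = 11.1, K = (31.04, -2.536). Then |FK| = |K − F| = 26.24.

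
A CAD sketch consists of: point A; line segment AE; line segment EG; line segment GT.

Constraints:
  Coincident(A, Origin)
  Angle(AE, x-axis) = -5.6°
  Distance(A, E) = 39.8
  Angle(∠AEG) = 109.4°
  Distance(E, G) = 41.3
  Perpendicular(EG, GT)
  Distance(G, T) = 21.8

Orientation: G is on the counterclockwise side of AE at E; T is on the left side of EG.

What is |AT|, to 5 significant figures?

56.747

∠AEG = 109.4°, so EG runs at -5.6° + (180° − 109.4°) = 65.000° from the x-axis; with |EG| = 41.3, G = E + 41.3·(cos 65.000°, sin 65.000°) = (57.064, 33.547). EG ⟂ GT; with |GT| = 21.8 on the left of EG, T = G + 21.8·(-0.90631, 0.42262) = (37.307, 42.760). Then |AT| = |T − A| = 56.747.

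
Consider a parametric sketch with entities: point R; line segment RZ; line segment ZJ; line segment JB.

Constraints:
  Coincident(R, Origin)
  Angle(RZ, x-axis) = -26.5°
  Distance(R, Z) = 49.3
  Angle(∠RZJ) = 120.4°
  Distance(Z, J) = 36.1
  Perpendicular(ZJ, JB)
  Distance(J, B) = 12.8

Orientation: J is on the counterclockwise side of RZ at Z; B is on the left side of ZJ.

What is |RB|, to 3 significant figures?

67.9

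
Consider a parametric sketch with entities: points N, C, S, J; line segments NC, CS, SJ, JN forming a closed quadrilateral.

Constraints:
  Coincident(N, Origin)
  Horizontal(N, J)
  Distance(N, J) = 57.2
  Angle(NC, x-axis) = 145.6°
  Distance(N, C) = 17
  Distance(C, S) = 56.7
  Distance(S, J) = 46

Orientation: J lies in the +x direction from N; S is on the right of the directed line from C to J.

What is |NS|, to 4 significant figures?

40.32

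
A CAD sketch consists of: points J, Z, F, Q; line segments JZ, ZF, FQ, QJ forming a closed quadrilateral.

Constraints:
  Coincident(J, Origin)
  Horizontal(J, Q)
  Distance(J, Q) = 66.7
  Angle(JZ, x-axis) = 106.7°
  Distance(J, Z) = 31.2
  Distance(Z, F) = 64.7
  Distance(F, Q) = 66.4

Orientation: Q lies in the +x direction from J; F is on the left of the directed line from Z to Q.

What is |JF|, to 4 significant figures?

78.48

Checks: |ZF| = 64.70 ✓; |FQ| = 66.40 ✓.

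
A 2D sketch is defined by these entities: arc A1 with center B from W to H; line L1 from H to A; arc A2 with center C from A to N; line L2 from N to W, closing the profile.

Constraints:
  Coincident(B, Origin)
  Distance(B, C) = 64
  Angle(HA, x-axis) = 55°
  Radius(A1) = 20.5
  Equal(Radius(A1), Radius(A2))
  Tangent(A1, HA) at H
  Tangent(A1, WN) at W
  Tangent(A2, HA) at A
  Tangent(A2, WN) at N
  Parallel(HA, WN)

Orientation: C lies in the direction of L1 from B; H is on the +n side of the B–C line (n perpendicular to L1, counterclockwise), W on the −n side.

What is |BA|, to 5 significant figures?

67.203

The slot axis is L1's direction at 55.0°, so u = (cos 55.0°, sin 55.0°) = (0.57358, 0.81915) and n = (−sin 55.0°, cos 55.0°) = (-0.81915, 0.57358). B is at the origin and C lies 64.0 along u from B, so C = 64.0·u = (36.709, 52.426). Tangency of A1 to both parallel lines with radius 20.5 puts H and W at B ± 20.5·n: H = (-16.793, 11.758), W = (16.793, -11.758). Equal radii place A and N the same way about C: A = C + 20.5·n = (19.916, 64.184), N = C − 20.5·n = (53.502, 40.667). Then |BA| = |A − B| = 67.203.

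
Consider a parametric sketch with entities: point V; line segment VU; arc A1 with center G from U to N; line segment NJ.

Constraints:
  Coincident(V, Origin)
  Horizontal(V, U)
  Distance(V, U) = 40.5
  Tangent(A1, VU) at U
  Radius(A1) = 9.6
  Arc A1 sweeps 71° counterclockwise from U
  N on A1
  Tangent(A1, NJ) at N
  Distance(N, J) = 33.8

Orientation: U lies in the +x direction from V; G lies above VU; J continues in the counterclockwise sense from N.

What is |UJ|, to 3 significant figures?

43.4

V is at the origin; VU is horizontal with |VU| = 40.5 and U on the +x side, so U = (40.5, 0.00). The tangent condition forces GU to be normal to VU, so G = U + (0, 9.6) = (40.5, 9.60). On A1, U sits at bearing -90° from G; a 71° counterclockwise sweep puts N at bearing -19°, so N = G + 9.6·(cos -19°, sin -19°) = (49.6, 6.47). Since A1 is tangent to NJ there, GN ⟂ NJ, so NJ runs along (−sin -19°, cos -19°); with |NJ| = 33.8, J = (60.6, 38.4). Then |UJ| = |J − U| = 43.4.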